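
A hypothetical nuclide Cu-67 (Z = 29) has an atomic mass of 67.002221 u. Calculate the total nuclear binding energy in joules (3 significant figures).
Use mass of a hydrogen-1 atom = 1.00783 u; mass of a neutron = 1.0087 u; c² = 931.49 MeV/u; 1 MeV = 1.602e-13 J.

8.29e-11 J

Z = 29, so N = A − Z = 67 − 29 = 38.
Total constituent mass: 29 × 1.00783 + 38 × 1.0087 = 67.55767 u
Mass defect Δm = 67.55767 − 67.002221 = 0.555449 u
E_B = 0.555449 × 931.49 = 517.395 MeV
In joules: 517.395 MeV × 1.602e-13 J/MeV = 8.2887e-11 J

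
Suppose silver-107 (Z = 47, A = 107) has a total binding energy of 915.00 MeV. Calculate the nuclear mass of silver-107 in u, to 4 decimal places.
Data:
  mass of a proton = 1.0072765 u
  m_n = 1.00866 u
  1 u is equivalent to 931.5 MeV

106.8793 u

Mass defect = 915.00 MeV / (931.5 MeV/u) = 0.982287 u
Constituent mass = 47(1.0072765) + 60(1.00866) = 107.8615955 u
Nuclear mass = 107.8615955 − 0.982287 = 106.8793085 u ≈ 106.8793 u (to 4 decimal places)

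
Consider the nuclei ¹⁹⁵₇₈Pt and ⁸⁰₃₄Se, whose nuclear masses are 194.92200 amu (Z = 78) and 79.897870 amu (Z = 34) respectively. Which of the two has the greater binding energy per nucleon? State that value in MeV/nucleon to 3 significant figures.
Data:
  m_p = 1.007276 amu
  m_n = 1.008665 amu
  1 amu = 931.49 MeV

⁸⁰₃₄Se; 8.71 MeV/nucleon

¹⁹⁵₇₈Pt: Σm = 78(1.007276) + 117(1.008665) = 196.581333 amu; Δm = 1.659333 amu; E_B = 1545.65 MeV; E_B/A = 7.926 MeV
⁸⁰₃₄Se: Σm = 34(1.007276) + 46(1.008665) = 80.645974 amu; Δm = 0.748104 amu; E_B = 696.85 MeV; E_B/A = 8.711 MeV
⁸⁰₃₄Se has the higher binding energy per nucleon, so it is the more tightly bound nucleus.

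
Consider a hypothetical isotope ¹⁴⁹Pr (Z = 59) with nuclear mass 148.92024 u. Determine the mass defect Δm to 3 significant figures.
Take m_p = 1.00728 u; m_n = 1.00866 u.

1.29 u

Mass of separated nucleons = 59(1.00728) + 90(1.00866) = 59.42952 + 90.77940 = 150.20892 u
Δm = 150.20892 − 148.92024 = 1.28868 u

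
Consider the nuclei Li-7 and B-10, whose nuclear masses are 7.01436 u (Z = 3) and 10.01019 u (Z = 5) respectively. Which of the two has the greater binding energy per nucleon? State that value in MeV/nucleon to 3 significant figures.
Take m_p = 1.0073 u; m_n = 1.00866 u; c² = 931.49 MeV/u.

Li-7: Σm = 3(1.0073) + 4(1.00866) = 7.05654 u; Δm = 0.04218 u; E_B = 39.290 MeV; E_B/A = 5.613 MeV
B-10: Σm = 5(1.0073) + 5(1.00866) = 10.07980 u; Δm = 0.06961 u; E_B = 64.841 MeV; E_B/A = 6.484 MeV
B-10 has the higher binding energy per nucleon, so it is the more tightly bound nucleus.

B-10; 6.48 MeV/nucleon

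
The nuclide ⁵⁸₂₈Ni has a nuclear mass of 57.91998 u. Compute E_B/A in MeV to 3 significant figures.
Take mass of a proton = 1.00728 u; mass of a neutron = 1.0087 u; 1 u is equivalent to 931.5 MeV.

Σm = 28·m_p + 30·m_n = 28.20384 + 30.2610 = 58.46484 u
Mass defect Δm = 58.46484 − 57.91998 = 0.54486 u
Converting to energy: 0.54486 u × 931.5 MeV/u = 507.537 MeV
Per nucleon: 507.537 / 58 = 8.751 MeV

8.75 MeV/nucleon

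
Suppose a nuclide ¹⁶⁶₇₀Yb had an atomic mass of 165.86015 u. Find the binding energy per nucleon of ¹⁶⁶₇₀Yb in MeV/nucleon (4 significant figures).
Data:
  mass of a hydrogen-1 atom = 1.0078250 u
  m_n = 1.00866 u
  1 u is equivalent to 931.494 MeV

8.524 MeV/nucleon

Z = 70, so N = A − Z = 166 − 70 = 96.
Σm = 70·m(¹H) + 96·m_n = 70.5477500 + 96.83136 = 167.3791100 u
Mass defect Δm = 167.3791100 − 165.86015 = 1.5189600 u
E_B = 1.5189600 × 931.494 = 1414.902 MeV
Dividing by A = 166 gives 8.524 MeV per nucleon.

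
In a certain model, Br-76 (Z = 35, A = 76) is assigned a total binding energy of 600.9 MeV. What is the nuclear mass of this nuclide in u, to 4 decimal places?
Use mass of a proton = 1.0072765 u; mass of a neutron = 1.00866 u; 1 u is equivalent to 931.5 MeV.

75.9646 u

Mass defect = 600.9 MeV / (931.5 MeV/u) = 0.645089 u
Constituent mass = 35(1.0072765) + 41(1.00866) = 76.6097375 u
Nuclear mass = 76.6097375 − 0.645089 = 75.9646485 u ≈ 75.9646 u (to 4 decimal places)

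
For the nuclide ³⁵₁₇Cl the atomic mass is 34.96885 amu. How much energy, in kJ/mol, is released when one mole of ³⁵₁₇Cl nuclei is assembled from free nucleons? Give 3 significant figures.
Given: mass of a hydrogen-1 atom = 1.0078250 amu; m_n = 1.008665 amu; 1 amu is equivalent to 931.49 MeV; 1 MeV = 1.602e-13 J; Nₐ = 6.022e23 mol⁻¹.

The nucleus contains 17 protons and 35 − 17 = 18 neutrons.
Total constituent mass: 17 × 1.0078250 + 18 × 1.008665 = 35.2889950 amu
Mass defect Δm = 35.2889950 − 34.96885 = 0.3201450 amu
E_B = 0.3201450 × 931.49 = 298.212 MeV
Per nucleus in joules: 298.212 MeV × 1.602e-13 J/MeV = 4.7774e-11 J
Per mole: 4.7774e-11 J × 6.022e23 mol⁻¹ = 2.8770e+13 J/mol

2.88e+10 kJ/mol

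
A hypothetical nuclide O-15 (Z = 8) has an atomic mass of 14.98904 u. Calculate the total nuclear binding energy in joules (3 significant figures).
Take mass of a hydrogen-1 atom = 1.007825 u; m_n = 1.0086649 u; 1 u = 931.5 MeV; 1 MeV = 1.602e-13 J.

2.00e-11 J

Σm = 8·m(¹H) + 7·m_n = 8.062600 + 7.0606543 = 15.1232543 u
The mass defect is 15.1232543 − 14.98904 = 0.1342143 u.
Converting to energy: 0.1342143 u × 931.5 MeV/u = 125.021 MeV
In joules: 125.021 MeV × 1.602e-13 J/MeV = 2.0028e-11 J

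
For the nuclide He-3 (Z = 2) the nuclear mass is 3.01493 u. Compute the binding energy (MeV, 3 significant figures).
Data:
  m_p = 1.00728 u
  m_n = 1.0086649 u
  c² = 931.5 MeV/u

Z = 2, so N = A − Z = 3 − 2 = 1.
Σm = 2·m_p + 1·m_n = 2.01456 + 1.0086649 = 3.0232249 u
The mass defect is 3.0232249 − 3.01493 = 0.0082949 u.
E_B = 0.0082949 × 931.5 = 7.72670 MeV

7.73 MeV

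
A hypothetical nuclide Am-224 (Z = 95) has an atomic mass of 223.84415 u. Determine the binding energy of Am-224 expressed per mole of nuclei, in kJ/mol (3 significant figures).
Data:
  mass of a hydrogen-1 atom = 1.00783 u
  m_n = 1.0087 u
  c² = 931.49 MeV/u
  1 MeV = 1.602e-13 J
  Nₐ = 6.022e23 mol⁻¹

1.82e+11 kJ/mol

Total constituent mass: 95 × 1.00783 + 129 × 1.0087 = 225.86615 u
Mass defect Δm = 225.86615 − 223.84415 = 2.02200 u
Binding energy = Δm·c² = 2.02200 × 931.49 MeV/u = 1883.47 MeV
Per nucleus in joules: 1883.47 MeV × 1.602e-13 J/MeV = 3.0173e-10 J
Per mole: 3.0173e-10 J × 6.022e23 mol⁻¹ = 1.8170e+14 J/mol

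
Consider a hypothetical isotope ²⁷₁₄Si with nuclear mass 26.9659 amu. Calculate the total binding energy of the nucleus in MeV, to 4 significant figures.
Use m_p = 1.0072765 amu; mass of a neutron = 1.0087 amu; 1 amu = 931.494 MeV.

232.0 MeV

With 14 protons and 13 neutrons (A = 27):
Mass of separated nucleons = 14(1.0072765) + 13(1.0087) = 14.1018710 + 13.1131 = 27.2149710 amu
Mass defect Δm = 27.2149710 − 26.9659 = 0.2490710 amu
E_B = 0.2490710 × 931.494 = 232.008 MeV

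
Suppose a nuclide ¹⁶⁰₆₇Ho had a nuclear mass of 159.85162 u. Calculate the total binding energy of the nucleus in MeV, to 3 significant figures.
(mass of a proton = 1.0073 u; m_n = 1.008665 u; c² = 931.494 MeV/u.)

1340 MeV

Total constituent mass: 67 × 1.0073 + 93 × 1.008665 = 161.294945 u
Δm = 161.294945 − 159.85162 = 1.443325 u
Binding energy = Δm·c² = 1.443325 × 931.494 MeV/u = 1344.45 MeV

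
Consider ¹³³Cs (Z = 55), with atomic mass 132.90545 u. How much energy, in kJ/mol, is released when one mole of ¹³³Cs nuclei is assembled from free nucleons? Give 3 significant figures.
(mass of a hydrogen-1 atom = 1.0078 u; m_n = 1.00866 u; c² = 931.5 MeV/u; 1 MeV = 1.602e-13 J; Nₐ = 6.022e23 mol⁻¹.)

The nucleus contains 55 protons and 133 − 55 = 78 neutrons.
Mass of separated nucleons = 55(1.0078) + 78(1.00866) = 55.4290 + 78.67548 = 134.10448 u
Mass defect Δm = 134.10448 − 132.90545 = 1.19903 u
Binding energy = Δm·c² = 1.19903 × 931.5 MeV/u = 1116.90 MeV
Per nucleus in joules: 1116.90 MeV × 1.602e-13 J/MeV = 1.7893e-10 J
Per mole: 1.7893e-10 J × 6.022e23 mol⁻¹ = 1.0775e+14 J/mol

1.08e+11 kJ/mol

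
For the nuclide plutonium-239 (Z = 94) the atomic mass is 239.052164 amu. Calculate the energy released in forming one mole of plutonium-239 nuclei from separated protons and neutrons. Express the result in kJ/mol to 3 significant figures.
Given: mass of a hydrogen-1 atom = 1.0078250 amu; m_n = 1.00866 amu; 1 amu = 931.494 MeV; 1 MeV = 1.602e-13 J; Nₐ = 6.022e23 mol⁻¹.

Mass of separated nucleons = 94(1.0078250) + 145(1.00866) = 94.7355500 + 146.25570 = 240.9912500 amu
Δm = 240.9912500 − 239.052164 = 1.9390860 amu
Binding energy = Δm·c² = 1.9390860 × 931.494 MeV/amu = 1806.25 MeV
Per nucleus in joules: 1806.25 MeV × 1.602e-13 J/MeV = 2.8936e-10 J
Per mole: 2.8936e-10 J × 6.022e23 mol⁻¹ = 1.7425e+14 J/mol

1.74e+11 kJ/mol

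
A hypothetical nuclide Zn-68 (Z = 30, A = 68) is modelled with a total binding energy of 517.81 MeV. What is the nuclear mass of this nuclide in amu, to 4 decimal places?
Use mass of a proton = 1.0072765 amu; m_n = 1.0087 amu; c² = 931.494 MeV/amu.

Mass defect = 517.81 MeV / (931.494 MeV/amu) = 0.555892 amu
Constituent mass = 30(1.0072765) + 38(1.0087) = 68.5488950 amu
Nuclear mass = 68.5488950 − 0.555892 = 67.9930030 amu ≈ 67.9930 amu (to 4 decimal places)

67.9930 amu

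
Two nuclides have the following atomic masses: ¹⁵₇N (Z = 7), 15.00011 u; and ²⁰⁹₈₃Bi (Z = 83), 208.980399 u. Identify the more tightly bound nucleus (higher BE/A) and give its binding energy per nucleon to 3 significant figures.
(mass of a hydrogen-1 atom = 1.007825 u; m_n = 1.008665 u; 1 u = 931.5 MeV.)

¹⁵₇N: Σm = 7(1.007825) + 8(1.008665) = 15.124095 u; Δm = 0.123985 u; E_B = 115.49 MeV; E_B/A = 7.699 MeV
²⁰⁹₈₃Bi: Σm = 83(1.007825) + 126(1.008665) = 210.741265 u; Δm = 1.760866 u; E_B = 1640.2 MeV; E_B/A = 7.848 MeV
²⁰⁹₈₃Bi has the higher binding energy per nucleon, so it is the more tightly bound nucleus.

²⁰⁹₈₃Bi; 7.85 MeV/nucleon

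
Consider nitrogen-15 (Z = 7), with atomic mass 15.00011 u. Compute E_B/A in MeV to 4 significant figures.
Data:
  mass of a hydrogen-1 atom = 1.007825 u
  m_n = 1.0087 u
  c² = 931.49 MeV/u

Total constituent mass: 7 × 1.007825 + 8 × 1.0087 = 15.124375 u
Δm = 15.124375 − 15.00011 = 0.124265 u
Binding energy = Δm·c² = 0.124265 × 931.49 MeV/u = 115.752 MeV
Dividing by A = 15 gives 7.717 MeV per nucleon.

7.717 MeV/nucleon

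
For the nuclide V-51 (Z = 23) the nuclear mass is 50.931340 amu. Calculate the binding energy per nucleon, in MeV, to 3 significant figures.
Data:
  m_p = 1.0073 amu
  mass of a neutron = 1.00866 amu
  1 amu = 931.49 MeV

8.75 MeV/nucleon

Σm = 23·m_p + 28·m_n = 23.1679 + 28.24248 = 51.41038 amu
Mass defect Δm = 51.41038 − 50.931340 = 0.479040 amu
Binding energy = Δm·c² = 0.479040 × 931.49 MeV/amu = 446.221 MeV
Dividing by A = 51 gives 8.749 MeV per nucleon.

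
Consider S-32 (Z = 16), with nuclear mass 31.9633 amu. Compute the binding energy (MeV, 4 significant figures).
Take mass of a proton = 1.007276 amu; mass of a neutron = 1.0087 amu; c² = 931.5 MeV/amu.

272.3 MeV

Total constituent mass: 16 × 1.007276 + 16 × 1.0087 = 32.255616 amu
The mass defect is 32.255616 − 31.9633 = 0.292316 amu.
E_B = 0.292316 × 931.5 = 272.292 MeV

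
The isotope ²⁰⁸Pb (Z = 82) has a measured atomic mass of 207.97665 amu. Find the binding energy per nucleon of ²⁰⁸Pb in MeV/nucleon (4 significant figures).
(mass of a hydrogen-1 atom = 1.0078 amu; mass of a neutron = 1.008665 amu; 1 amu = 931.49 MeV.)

7.858 MeV/nucleon

With 82 protons and 126 neutrons (A = 208):
Total constituent mass: 82 × 1.0078 + 126 × 1.008665 = 209.731390 amu
The mass defect is 209.731390 − 207.97665 = 1.754740 amu.
Converting to energy: 1.754740 amu × 931.49 MeV/amu = 1634.52 MeV
Per nucleon: 1634.52 / 208 = 7.858 MeV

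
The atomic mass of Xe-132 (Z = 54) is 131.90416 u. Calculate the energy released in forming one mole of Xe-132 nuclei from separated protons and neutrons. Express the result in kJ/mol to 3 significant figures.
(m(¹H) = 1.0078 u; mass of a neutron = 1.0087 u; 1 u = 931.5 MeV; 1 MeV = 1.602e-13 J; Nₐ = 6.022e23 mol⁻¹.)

With 54 protons and 78 neutrons (A = 132):
Mass of separated nucleons = 54(1.0078) + 78(1.0087) = 54.4212 + 78.6786 = 133.0998 u
Δm = 133.0998 − 131.90416 = 1.19564 u
Converting to energy: 1.19564 u × 931.5 MeV/u = 1113.74 MeV
Per nucleus in joules: 1113.74 MeV × 1.602e-13 J/MeV = 1.7842e-10 J
Per mole: 1.7842e-10 J × 6.022e23 mol⁻¹ = 1.0744e+14 J/mol

1.07e+11 kJ/mol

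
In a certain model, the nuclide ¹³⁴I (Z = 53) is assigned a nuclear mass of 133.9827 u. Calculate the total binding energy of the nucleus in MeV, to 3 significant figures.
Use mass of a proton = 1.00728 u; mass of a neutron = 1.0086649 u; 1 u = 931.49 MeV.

1030 MeV

The nucleus contains 53 protons and 134 − 53 = 81 neutrons.
Mass of separated nucleons = 53(1.00728) + 81(1.0086649) = 53.38584 + 81.7018569 = 135.0876969 u
Mass defect Δm = 135.0876969 − 133.9827 = 1.1049969 u
Converting to energy: 1.1049969 u × 931.49 MeV/u = 1029.29 MeV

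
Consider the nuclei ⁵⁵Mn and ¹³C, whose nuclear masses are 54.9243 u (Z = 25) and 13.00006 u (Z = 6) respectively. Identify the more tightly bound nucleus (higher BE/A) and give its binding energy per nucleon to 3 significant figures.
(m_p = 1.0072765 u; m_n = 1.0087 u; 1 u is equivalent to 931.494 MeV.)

⁵⁵Mn: Σm = 25(1.0072765) + 30(1.0087) = 55.4429125 u; Δm = 0.5186125 u; E_B = 483.08 MeV; E_B/A = 8.783 MeV
¹³C: Σm = 6(1.0072765) + 7(1.0087) = 13.1045590 u; Δm = 0.1044990 u; E_B = 97.340 MeV; E_B/A = 7.488 MeV
⁵⁵Mn has the higher binding energy per nucleon, so it is the more tightly bound nucleus.

⁵⁵Mn; 8.78 MeV/nucleon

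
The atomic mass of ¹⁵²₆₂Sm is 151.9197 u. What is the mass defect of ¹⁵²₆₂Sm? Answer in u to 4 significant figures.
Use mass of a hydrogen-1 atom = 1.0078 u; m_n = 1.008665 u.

1.344 u

Mass of separated nucleons = 62(1.0078) + 90(1.008665) = 62.4836 + 90.779850 = 153.263450 u
Δm = 153.263450 − 151.9197 = 1.343750 u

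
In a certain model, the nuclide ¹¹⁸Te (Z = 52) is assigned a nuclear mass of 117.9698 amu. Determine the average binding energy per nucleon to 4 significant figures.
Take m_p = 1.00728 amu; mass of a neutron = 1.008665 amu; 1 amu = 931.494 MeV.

7.741 MeV/nucleon

The nucleus contains 52 protons and 118 − 52 = 66 neutrons.
Mass of separated nucleons = 52(1.00728) + 66(1.008665) = 52.37856 + 66.571890 = 118.950450 amu
The mass defect is 118.950450 − 117.9698 = 0.980650 amu.
Binding energy = Δm·c² = 0.980650 × 931.494 MeV/amu = 913.470 MeV
Per nucleon: 913.470 / 118 = 7.741 MeV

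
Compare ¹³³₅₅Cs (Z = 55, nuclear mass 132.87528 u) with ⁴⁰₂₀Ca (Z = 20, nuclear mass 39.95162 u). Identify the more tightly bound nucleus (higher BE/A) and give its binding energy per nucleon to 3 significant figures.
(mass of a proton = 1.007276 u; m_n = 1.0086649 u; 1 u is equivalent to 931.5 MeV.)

⁴⁰₂₀Ca; 8.55 MeV/nucleon

¹³³₅₅Cs: Σm = 55(1.007276) + 78(1.0086649) = 134.0760422 u; Δm = 1.2007622 u; E_B = 1118.5 MeV; E_B/A = 8.410 MeV
⁴⁰₂₀Ca: Σm = 20(1.007276) + 20(1.0086649) = 40.3188180 u; Δm = 0.3671980 u; E_B = 342.04 MeV; E_B/A = 8.551 MeV
⁴⁰₂₀Ca has the higher binding energy per nucleon, so it is the more tightly bound nucleus.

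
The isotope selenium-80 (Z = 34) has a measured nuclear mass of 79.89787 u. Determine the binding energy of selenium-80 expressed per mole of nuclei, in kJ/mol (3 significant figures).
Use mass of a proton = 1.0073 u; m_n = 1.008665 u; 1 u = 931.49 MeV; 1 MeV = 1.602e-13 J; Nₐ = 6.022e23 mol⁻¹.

6.73e+10 kJ/mol

Mass of separated nucleons = 34(1.0073) + 46(1.008665) = 34.2482 + 46.398590 = 80.646790 u
Δm = 80.646790 − 79.89787 = 0.748920 u
Converting to energy: 0.748920 u × 931.49 MeV/u = 697.611 MeV
Per nucleus in joules: 697.611 MeV × 1.602e-13 J/MeV = 1.1176e-10 J
Per mole: 1.1176e-10 J × 6.022e23 mol⁻¹ = 6.7302e+13 J/mol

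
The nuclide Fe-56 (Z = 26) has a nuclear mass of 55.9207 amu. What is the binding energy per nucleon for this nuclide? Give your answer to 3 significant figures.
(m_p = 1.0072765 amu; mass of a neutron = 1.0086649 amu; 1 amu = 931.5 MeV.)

Total constituent mass: 26 × 1.0072765 + 30 × 1.0086649 = 56.4491360 amu
Mass defect Δm = 56.4491360 − 55.9207 = 0.5284360 amu
Binding energy = Δm·c² = 0.5284360 × 931.5 MeV/amu = 492.238 MeV
Dividing by A = 56 gives 8.790 MeV per nucleon.

8.79 MeV/nucleon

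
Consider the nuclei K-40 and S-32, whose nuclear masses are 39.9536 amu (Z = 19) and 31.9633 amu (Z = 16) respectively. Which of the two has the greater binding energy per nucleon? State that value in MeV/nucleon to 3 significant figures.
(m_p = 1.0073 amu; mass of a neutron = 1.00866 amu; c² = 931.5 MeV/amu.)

K-40: Σm = 19(1.0073) + 21(1.00866) = 40.32056 amu; Δm = 0.36696 amu; E_B = 341.82 MeV; E_B/A = 8.546 MeV
S-32: Σm = 16(1.0073) + 16(1.00866) = 32.25536 amu; Δm = 0.29206 amu; E_B = 272.05 MeV; E_B/A = 8.502 MeV
K-40 has the higher binding energy per nucleon, so it is the more tightly bound nucleus.

K-40; 8.55 MeV/nucleon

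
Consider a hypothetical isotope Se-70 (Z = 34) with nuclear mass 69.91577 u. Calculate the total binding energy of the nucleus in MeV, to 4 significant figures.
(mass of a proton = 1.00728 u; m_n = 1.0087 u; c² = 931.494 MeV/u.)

600.8 MeV

Z = 34, so N = A − Z = 70 − 34 = 36.
Mass of separated nucleons = 34(1.00728) + 36(1.0087) = 34.24752 + 36.3132 = 70.56072 u
Δm = 70.56072 − 69.91577 = 0.64495 u
E_B = 0.64495 × 931.494 = 600.767 MeV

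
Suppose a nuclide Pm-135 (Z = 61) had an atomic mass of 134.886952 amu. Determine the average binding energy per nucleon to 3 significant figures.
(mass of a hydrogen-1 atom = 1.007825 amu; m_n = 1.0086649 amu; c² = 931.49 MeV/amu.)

Z = 61, so N = A − Z = 135 − 61 = 74.
Mass of separated nucleons = 61(1.007825) + 74(1.0086649) = 61.477325 + 74.6412026 = 136.1185276 amu
Δm = 136.1185276 − 134.886952 = 1.2315756 amu
Binding energy = Δm·c² = 1.2315756 × 931.49 MeV/amu = 1147.20 MeV
Dividing by A = 135 gives 8.498 MeV per nucleon.

8.50 MeV/nucleon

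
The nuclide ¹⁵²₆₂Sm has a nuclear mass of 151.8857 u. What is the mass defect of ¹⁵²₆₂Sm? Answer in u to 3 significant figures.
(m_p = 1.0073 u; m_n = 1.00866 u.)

1.35 u

Total constituent mass: 62 × 1.0073 + 90 × 1.00866 = 153.23200 u
Δm = 153.23200 − 151.8857 = 1.34630 u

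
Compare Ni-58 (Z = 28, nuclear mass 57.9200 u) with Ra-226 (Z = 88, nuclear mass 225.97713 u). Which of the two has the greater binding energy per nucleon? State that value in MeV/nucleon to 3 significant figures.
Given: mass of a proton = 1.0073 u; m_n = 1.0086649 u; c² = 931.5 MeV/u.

Ni-58; 8.74 MeV/nucleon

Ni-58: Σm = 28(1.0073) + 30(1.0086649) = 58.4643470 u; Δm = 0.5443470 u; E_B = 507.06 MeV; E_B/A = 8.742 MeV
Ra-226: Σm = 88(1.0073) + 138(1.0086649) = 227.8381562 u; Δm = 1.8610262 u; E_B = 1733.55 MeV; E_B/A = 7.671 MeV
Ni-58 has the higher binding energy per nucleon, so it is the more tightly bound nucleus.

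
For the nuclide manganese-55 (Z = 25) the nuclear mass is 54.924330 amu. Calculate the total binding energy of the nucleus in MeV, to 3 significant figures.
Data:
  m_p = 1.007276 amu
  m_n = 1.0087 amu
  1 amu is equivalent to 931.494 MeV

483 MeV

The nucleus contains 25 protons and 55 − 25 = 30 neutrons.
Σm = 25·m_p + 30·m_n = 25.181900 + 30.2610 = 55.442900 amu
The mass defect is 55.442900 − 54.924330 = 0.518570 amu.
Binding energy = Δm·c² = 0.518570 × 931.494 MeV/amu = 483.045 MeV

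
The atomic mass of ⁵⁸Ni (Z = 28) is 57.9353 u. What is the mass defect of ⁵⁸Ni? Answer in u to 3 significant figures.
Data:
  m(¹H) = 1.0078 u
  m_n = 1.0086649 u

With 28 protons and 30 neutrons (A = 58):
Mass of separated nucleons = 28(1.0078) + 30(1.0086649) = 28.2184 + 30.2599470 = 58.4783470 u
The mass defect is 58.4783470 − 57.9353 = 0.5430470 u.

0.543 u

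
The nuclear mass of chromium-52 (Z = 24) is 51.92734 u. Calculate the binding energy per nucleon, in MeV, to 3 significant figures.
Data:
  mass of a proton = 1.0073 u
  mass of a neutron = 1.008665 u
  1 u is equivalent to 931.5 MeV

With 24 protons and 28 neutrons (A = 52):
Total constituent mass: 24 × 1.0073 + 28 × 1.008665 = 52.417820 u
The mass defect is 52.417820 − 51.92734 = 0.490480 u.
Converting to energy: 0.490480 u × 931.5 MeV/u = 456.882 MeV
Dividing by A = 52 gives 8.786 MeV per nucleon.

8.79 MeV/nucleon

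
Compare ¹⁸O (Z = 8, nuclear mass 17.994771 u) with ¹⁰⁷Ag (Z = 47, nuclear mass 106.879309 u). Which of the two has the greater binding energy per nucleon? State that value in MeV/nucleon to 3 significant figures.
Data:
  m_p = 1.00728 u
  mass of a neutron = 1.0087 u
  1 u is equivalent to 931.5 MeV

¹⁰⁷Ag; 8.57 MeV/nucleon

¹⁸O: Σm = 8(1.00728) + 10(1.0087) = 18.14524 u; Δm = 0.150469 u; E_B = 140.16 MeV; E_B/A = 7.787 MeV
¹⁰⁷Ag: Σm = 47(1.00728) + 60(1.0087) = 107.86416 u; Δm = 0.984851 u; E_B = 917.39 MeV; E_B/A = 8.574 MeV
¹⁰⁷Ag has the higher binding energy per nucleon, so it is the more tightly bound nucleus.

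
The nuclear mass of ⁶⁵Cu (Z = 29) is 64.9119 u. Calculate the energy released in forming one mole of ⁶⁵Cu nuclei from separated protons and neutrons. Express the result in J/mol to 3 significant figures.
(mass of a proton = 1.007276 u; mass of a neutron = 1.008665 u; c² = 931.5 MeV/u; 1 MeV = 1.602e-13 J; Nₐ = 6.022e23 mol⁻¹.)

5.49e+13 J/mol

Mass of separated nucleons = 29(1.007276) + 36(1.008665) = 29.211004 + 36.311940 = 65.522944 u
Δm = 65.522944 − 64.9119 = 0.611044 u
Binding energy = Δm·c² = 0.611044 × 931.5 MeV/u = 569.187 MeV
Per nucleus in joules: 569.187 MeV × 1.602e-13 J/MeV = 9.1184e-11 J
Per mole: 9.1184e-11 J × 6.022e23 mol⁻¹ = 5.4911e+13 J/mol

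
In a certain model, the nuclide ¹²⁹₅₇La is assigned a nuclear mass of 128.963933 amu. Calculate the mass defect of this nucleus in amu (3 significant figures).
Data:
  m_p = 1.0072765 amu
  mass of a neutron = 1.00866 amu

1.07 amu

Σm = 57·m_p + 72·m_n = 57.4147605 + 72.62352 = 130.0382805 amu
The mass defect is 130.0382805 − 128.963933 = 1.0743475 amu.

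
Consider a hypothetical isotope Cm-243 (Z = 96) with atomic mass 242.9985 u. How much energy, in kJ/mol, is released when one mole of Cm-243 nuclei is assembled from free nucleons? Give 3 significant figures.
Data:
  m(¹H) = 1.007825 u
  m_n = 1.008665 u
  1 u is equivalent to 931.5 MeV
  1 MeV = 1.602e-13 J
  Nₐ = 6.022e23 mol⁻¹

Z = 96, so N = A − Z = 243 − 96 = 147.
Σm = 96·m(¹H) + 147·m_n = 96.751200 + 148.273755 = 245.024955 u
The mass defect is 245.024955 − 242.9985 = 2.026455 u.
Converting to energy: 2.026455 u × 931.5 MeV/u = 1887.64 MeV
Per nucleus in joules: 1887.64 MeV × 1.602e-13 J/MeV = 3.0240e-10 J
Per mole: 3.0240e-10 J × 6.022e23 mol⁻¹ = 1.8211e+14 J/mol

1.82e+11 kJ/mol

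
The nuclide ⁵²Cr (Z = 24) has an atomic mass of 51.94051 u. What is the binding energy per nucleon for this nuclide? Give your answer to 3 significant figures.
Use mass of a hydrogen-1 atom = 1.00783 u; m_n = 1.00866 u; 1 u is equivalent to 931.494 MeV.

With 24 protons and 28 neutrons (A = 52):
Mass of separated nucleons = 24(1.00783) + 28(1.00866) = 24.18792 + 28.24248 = 52.43040 u
The mass defect is 52.43040 − 51.94051 = 0.48989 u.
Converting to energy: 0.48989 u × 931.494 MeV/u = 456.330 MeV
Dividing by A = 52 gives 8.776 MeV per nucleon.

8.78 MeV/nucleon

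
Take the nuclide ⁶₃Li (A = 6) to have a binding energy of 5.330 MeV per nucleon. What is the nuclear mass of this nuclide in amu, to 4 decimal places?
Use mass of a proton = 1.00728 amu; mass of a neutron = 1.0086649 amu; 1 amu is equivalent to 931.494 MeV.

6.0135 amu

Total binding energy = 6 × 5.330 = 31.980 MeV
Mass defect = 31.980 MeV / (931.494 MeV/amu) = 0.034332 amu
Constituent mass = 3(1.00728) + 3(1.0086649) = 6.0478347 amu
Nuclear mass = 6.0478347 − 0.034332 = 6.0135027 amu ≈ 6.0135 amu (to 4 decimal places)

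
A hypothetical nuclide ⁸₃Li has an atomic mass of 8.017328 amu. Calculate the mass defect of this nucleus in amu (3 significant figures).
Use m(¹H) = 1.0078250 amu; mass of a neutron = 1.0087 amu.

0.0496 amu

The nucleus contains 3 protons and 8 − 3 = 5 neutrons.
Σm = 3·m(¹H) + 5·m_n = 3.0234750 + 5.0435 = 8.0669750 amu
Δm = 8.0669750 − 8.017328 = 0.0496470 amu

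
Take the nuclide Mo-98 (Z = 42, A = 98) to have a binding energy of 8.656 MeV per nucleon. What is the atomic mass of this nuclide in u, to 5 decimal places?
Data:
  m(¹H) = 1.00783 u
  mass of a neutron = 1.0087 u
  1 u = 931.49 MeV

Total binding energy = 98 × 8.656 = 848.288 MeV
Mass defect = 848.288 MeV / (931.49 MeV/u) = 0.9106786 u
Constituent mass = 42(1.00783) + 56(1.0087) = 98.81606 u
Atomic mass = 98.81606 − 0.9106786 = 97.9053814 u ≈ 97.90538 u (to 5 decimal places)

97.90538 u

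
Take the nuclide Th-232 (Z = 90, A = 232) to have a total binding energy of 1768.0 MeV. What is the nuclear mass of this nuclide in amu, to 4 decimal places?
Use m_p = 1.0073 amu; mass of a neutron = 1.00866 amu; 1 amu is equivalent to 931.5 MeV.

231.9887 amu

Mass defect = 1768.0 MeV / (931.5 MeV/amu) = 1.898014 amu
Constituent mass = 90(1.0073) + 142(1.00866) = 233.88672 amu
Nuclear mass = 233.88672 − 1.898014 = 231.988706 amu ≈ 231.9887 amu (to 4 decimal places)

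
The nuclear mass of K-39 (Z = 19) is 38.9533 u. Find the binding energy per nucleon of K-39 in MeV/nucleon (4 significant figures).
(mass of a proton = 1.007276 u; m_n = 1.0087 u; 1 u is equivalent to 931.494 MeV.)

8.573 MeV/nucleon

Σm = 19·m_p + 20·m_n = 19.138244 + 20.1740 = 39.312244 u
Δm = 39.312244 − 38.9533 = 0.358944 u
Converting to energy: 0.358944 u × 931.494 MeV/u = 334.354 MeV
BE/A = 334.354 MeV / 39 = 8.573 MeV/nucleon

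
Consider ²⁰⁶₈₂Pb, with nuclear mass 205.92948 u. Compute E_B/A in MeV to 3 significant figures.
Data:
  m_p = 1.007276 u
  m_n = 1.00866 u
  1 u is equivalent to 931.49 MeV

7.87 MeV/nucleon

The nucleus contains 82 protons and 206 − 82 = 124 neutrons.
Total constituent mass: 82 × 1.007276 + 124 × 1.00866 = 207.670472 u
Mass defect Δm = 207.670472 − 205.92948 = 1.740992 u
Converting to energy: 1.740992 u × 931.49 MeV/u = 1621.72 MeV
BE/A = 1621.72 MeV / 206 = 7.872 MeV/nucleon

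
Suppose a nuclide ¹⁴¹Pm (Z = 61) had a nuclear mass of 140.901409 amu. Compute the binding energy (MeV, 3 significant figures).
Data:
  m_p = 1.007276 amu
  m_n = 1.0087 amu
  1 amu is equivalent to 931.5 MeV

Σm = 61·m_p + 80·m_n = 61.443836 + 80.6960 = 142.139836 amu
Mass defect Δm = 142.139836 − 140.901409 = 1.238427 amu
E_B = 1.238427 × 931.5 = 1153.59 MeV

1150 MeV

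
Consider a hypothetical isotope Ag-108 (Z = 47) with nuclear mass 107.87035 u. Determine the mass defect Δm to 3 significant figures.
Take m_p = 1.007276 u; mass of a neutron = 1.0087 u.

Z = 47, so N = A − Z = 108 − 47 = 61.
Total constituent mass: 47 × 1.007276 + 61 × 1.0087 = 108.872672 u
Δm = 108.872672 − 107.87035 = 1.002322 u

1.00 u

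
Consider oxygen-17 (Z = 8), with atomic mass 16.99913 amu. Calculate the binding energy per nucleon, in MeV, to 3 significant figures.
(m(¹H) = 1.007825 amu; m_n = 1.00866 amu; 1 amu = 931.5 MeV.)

7.75 MeV/nucleon

The nucleus contains 8 protons and 17 − 8 = 9 neutrons.
Mass of separated nucleons = 8(1.007825) + 9(1.00866) = 8.062600 + 9.07794 = 17.140540 amu
Δm = 17.140540 − 16.99913 = 0.141410 amu
Converting to energy: 0.141410 amu × 931.5 MeV/amu = 131.723 MeV
Per nucleon: 131.723 / 17 = 7.748 MeV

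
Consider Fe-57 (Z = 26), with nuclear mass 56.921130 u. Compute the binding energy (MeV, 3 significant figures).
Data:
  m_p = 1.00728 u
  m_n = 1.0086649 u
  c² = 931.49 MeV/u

The nucleus contains 26 protons and 57 − 26 = 31 neutrons.
Mass of separated nucleons = 26(1.00728) + 31(1.0086649) = 26.18928 + 31.2686119 = 57.4578919 u
The mass defect is 57.4578919 − 56.921130 = 0.5367619 u.
Converting to energy: 0.5367619 u × 931.49 MeV/u = 499.988 MeV

500 MeV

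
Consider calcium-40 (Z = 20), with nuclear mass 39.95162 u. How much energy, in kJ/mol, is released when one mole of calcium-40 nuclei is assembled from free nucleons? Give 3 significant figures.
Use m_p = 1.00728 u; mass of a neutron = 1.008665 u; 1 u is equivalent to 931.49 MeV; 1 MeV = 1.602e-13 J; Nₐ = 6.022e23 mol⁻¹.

Mass of separated nucleons = 20(1.00728) + 20(1.008665) = 20.14560 + 20.173300 = 40.318900 u
Δm = 40.318900 − 39.95162 = 0.367280 u
Binding energy = Δm·c² = 0.367280 × 931.49 MeV/u = 342.118 MeV
Per nucleus in joules: 342.118 MeV × 1.602e-13 J/MeV = 5.4807e-11 J
Per mole: 5.4807e-11 J × 6.022e23 mol⁻¹ = 3.3005e+13 J/mol

3.30e+10 kJ/mol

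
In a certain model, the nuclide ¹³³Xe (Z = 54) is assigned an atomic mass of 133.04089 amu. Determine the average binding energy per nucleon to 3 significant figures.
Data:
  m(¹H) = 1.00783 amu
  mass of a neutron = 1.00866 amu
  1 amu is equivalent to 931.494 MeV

With 54 protons and 79 neutrons (A = 133):
Mass of separated nucleons = 54(1.00783) + 79(1.00866) = 54.42282 + 79.68414 = 134.10696 amu
Δm = 134.10696 − 133.04089 = 1.06607 amu
E_B = 1.06607 × 931.494 = 993.038 MeV
Per nucleon: 993.038 / 133 = 7.466 MeV

7.47 MeV/nucleon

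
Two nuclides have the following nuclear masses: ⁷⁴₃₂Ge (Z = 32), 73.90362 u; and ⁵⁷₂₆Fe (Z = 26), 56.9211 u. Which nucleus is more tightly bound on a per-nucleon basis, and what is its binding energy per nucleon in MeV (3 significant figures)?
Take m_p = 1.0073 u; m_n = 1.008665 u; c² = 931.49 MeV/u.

⁷⁴₃₂Ge: Σm = 32(1.0073) + 42(1.008665) = 74.597530 u; Δm = 0.693910 u; E_B = 646.37 MeV; E_B/A = 8.7347 MeV
⁵⁷₂₆Fe: Σm = 26(1.0073) + 31(1.008665) = 57.458415 u; Δm = 0.537315 u; E_B = 500.50 MeV; E_B/A = 8.781 MeV
⁵⁷₂₆Fe has the higher binding energy per nucleon, so it is the more tightly bound nucleus.

⁵⁷₂₆Fe; 8.78 MeV/nucleon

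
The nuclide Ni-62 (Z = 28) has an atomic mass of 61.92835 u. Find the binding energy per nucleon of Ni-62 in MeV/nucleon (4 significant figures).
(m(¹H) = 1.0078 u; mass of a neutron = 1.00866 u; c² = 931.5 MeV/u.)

Z = 28, so N = A − Z = 62 − 28 = 34.
Σm = 28·m(¹H) + 34·m_n = 28.2184 + 34.29444 = 62.51284 u
Δm = 62.51284 − 61.92835 = 0.58449 u
Binding energy = Δm·c² = 0.58449 × 931.5 MeV/u = 544.452 MeV
Per nucleon: 544.452 / 62 = 8.781 MeV

8.781 MeV/nucleon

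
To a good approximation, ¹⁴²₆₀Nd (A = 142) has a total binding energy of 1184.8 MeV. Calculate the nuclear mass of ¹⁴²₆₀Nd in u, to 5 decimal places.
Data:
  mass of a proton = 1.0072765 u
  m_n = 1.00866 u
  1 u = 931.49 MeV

141.87477 u

Mass defect = 1184.8 MeV / (931.49 MeV/u) = 1.2719407 u
Constituent mass = 60(1.0072765) + 82(1.00866) = 143.1467100 u
Nuclear mass = 143.1467100 − 1.2719407 = 141.8747693 u ≈ 141.87477 u (to 5 decimal places)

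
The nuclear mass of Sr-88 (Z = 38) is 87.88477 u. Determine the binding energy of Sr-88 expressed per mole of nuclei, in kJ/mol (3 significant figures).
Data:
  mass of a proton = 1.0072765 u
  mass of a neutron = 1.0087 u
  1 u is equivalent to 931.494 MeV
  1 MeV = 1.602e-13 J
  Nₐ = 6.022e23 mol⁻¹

7.43e+10 kJ/mol

Z = 38, so N = A − Z = 88 − 38 = 50.
Mass of separated nucleons = 38(1.0072765) + 50(1.0087) = 38.2765070 + 50.4350 = 88.7115070 u
Δm = 88.7115070 − 87.88477 = 0.8267370 u
Converting to energy: 0.8267370 u × 931.494 MeV/u = 770.101 MeV
Per nucleus in joules: 770.101 MeV × 1.602e-13 J/MeV = 1.2337e-10 J
Per mole: 1.2337e-10 J × 6.022e23 mol⁻¹ = 7.4293e+13 J/mol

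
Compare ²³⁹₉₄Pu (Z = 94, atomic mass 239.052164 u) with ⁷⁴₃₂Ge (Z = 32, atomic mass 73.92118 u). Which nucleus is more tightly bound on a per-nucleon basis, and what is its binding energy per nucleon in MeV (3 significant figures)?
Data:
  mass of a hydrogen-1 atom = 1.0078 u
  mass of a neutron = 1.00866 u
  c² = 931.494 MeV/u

⁷⁴₃₂Ge; 8.71 MeV/nucleon

²³⁹₉₄Pu: Σm = 94(1.0078) + 145(1.00866) = 240.98890 u; Δm = 1.936736 u; E_B = 1804.06 MeV; E_B/A = 7.548 MeV
⁷⁴₃₂Ge: Σm = 32(1.0078) + 42(1.00866) = 74.61332 u; Δm = 0.69214 u; E_B = 644.72 MeV; E_B/A = 8.712 MeV
⁷⁴₃₂Ge has the higher binding energy per nucleon, so it is the more tightly bound nucleus.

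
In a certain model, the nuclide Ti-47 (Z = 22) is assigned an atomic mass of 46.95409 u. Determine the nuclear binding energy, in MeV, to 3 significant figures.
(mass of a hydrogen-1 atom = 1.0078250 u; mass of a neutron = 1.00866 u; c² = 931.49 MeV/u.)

405 MeV

With 22 protons and 25 neutrons (A = 47):
Total constituent mass: 22 × 1.0078250 + 25 × 1.00866 = 47.3886500 u
Δm = 47.3886500 − 46.95409 = 0.4345600 u
Converting to energy: 0.4345600 u × 931.49 MeV/u = 404.788 MeV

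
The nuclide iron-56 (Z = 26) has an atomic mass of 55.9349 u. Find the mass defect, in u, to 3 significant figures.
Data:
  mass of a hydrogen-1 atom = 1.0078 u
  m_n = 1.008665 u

With 26 protons and 30 neutrons (A = 56):
Total constituent mass: 26 × 1.0078 + 30 × 1.008665 = 56.462750 u
Mass defect Δm = 56.462750 − 55.9349 = 0.527850 u

0.528 u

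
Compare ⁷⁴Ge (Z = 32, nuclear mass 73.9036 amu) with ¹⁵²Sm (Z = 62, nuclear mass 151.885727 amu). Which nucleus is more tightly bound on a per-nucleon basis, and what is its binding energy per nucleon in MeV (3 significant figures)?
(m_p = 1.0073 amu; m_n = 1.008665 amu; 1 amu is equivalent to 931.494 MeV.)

⁷⁴Ge; 8.74 MeV/nucleon

⁷⁴Ge: Σm = 32(1.0073) + 42(1.008665) = 74.597530 amu; Δm = 0.693930 amu; E_B = 646.39 MeV; E_B/A = 8.735 MeV
¹⁵²Sm: Σm = 62(1.0073) + 90(1.008665) = 153.232450 amu; Δm = 1.346723 amu; E_B = 1254.5 MeV; E_B/A = 8.253 MeV
⁷⁴Ge has the higher binding energy per nucleon, so it is the more tightly bound nucleus.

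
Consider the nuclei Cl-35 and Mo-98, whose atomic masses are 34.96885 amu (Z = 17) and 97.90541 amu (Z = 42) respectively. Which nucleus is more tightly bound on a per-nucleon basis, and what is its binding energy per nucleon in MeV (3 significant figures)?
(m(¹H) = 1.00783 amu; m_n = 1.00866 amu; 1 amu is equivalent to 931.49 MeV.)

Mo-98; 8.63 MeV/nucleon

Cl-35: Σm = 17(1.00783) + 18(1.00866) = 35.28899 amu; Δm = 0.32014 amu; E_B = 298.21 MeV; E_B/A = 8.520 MeV
Mo-98: Σm = 42(1.00783) + 56(1.00866) = 98.81382 amu; Δm = 0.90841 amu; E_B = 846.17 MeV; E_B/A = 8.634 MeV
Mo-98 has the higher binding energy per nucleon, so it is the more tightly bound nucleus.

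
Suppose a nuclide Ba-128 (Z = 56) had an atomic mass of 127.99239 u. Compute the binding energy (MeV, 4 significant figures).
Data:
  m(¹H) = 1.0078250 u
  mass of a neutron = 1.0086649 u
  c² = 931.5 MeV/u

996.4 MeV

The nucleus contains 56 protons and 128 − 56 = 72 neutrons.
Mass of separated nucleons = 56(1.0078250) + 72(1.0086649) = 56.4382000 + 72.6238728 = 129.0620728 u
Mass defect Δm = 129.0620728 − 127.99239 = 1.0696828 u
Binding energy = Δm·c² = 1.0696828 × 931.5 MeV/u = 996.410 MeV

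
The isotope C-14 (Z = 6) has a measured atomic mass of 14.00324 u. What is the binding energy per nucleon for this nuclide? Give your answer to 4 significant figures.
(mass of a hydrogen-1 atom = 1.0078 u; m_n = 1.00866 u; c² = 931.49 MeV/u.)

7.508 MeV/nucleon

Mass of separated nucleons = 6(1.0078) + 8(1.00866) = 6.0468 + 8.06928 = 14.11608 u
The mass defect is 14.11608 − 14.00324 = 0.11284 u.
Converting to energy: 0.11284 u × 931.49 MeV/u = 105.109 MeV
BE/A = 105.109 MeV / 14 = 7.508 MeV/nucleon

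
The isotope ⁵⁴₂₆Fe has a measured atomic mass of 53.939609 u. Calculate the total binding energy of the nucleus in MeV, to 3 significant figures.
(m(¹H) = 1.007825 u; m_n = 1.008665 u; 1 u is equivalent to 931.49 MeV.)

Total constituent mass: 26 × 1.007825 + 28 × 1.008665 = 54.446070 u
The mass defect is 54.446070 − 53.939609 = 0.506461 u.
Converting to energy: 0.506461 u × 931.49 MeV/u = 471.763 MeV

472 MeV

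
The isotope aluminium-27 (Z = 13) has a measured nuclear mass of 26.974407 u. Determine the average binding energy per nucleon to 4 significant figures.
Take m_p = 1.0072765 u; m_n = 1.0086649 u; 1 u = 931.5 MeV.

Mass of separated nucleons = 13(1.0072765) + 14(1.0086649) = 13.0945945 + 14.1213086 = 27.2159031 u
The mass defect is 27.2159031 − 26.974407 = 0.2414961 u.
Converting to energy: 0.2414961 u × 931.5 MeV/u = 224.954 MeV
BE/A = 224.954 MeV / 27 = 8.332 MeV/nucleon

8.332 MeV/nucleon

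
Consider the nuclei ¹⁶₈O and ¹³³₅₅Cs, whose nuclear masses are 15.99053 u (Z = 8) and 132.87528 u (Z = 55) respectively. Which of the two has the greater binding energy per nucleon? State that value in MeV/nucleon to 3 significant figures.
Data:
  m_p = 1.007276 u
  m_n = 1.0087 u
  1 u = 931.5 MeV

¹⁶₈O: Σm = 8(1.007276) + 8(1.0087) = 16.127808 u; Δm = 0.137278 u; E_B = 127.87 MeV; E_B/A = 7.992 MeV
¹³³₅₅Cs: Σm = 55(1.007276) + 78(1.0087) = 134.078780 u; Δm = 1.203500 u; E_B = 1121.1 MeV; E_B/A = 8.429 MeV
¹³³₅₅Cs has the higher binding energy per nucleon, so it is the more tightly bound nucleus.

¹³³₅₅Cs; 8.43 MeV/nucleon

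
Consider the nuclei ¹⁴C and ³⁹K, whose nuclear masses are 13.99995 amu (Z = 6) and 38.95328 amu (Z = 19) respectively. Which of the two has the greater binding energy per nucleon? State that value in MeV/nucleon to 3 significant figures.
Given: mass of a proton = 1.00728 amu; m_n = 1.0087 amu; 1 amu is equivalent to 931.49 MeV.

¹⁴C: Σm = 6(1.00728) + 8(1.0087) = 14.11328 amu; Δm = 0.11333 amu; E_B = 105.566 MeV; E_B/A = 7.540 MeV
³⁹K: Σm = 19(1.00728) + 20(1.0087) = 39.31232 amu; Δm = 0.35904 amu; E_B = 334.44 MeV; E_B/A = 8.575 MeV
³⁹K has the higher binding energy per nucleon, so it is the more tightly bound nucleus.

³⁹K; 8.58 MeV/nucleon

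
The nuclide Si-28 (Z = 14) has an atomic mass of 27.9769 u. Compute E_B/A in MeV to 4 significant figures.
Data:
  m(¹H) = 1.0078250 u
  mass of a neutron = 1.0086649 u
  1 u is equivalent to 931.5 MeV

Total constituent mass: 14 × 1.0078250 + 14 × 1.0086649 = 28.2308586 u
The mass defect is 28.2308586 − 27.9769 = 0.2539586 u.
E_B = 0.2539586 × 931.5 = 236.562 MeV
BE/A = 236.562 MeV / 28 = 8.449 MeV/nucleon

8.449 MeV/nucleon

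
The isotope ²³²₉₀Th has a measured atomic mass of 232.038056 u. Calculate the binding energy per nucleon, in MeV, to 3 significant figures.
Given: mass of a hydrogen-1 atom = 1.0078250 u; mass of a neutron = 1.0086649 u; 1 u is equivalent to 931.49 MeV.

Mass of separated nucleons = 90(1.0078250) + 142(1.0086649) = 90.7042500 + 143.2304158 = 233.9346658 u
The mass defect is 233.9346658 − 232.038056 = 1.8966098 u.
E_B = 1.8966098 × 931.49 = 1766.673 MeV
Dividing by A = 232 gives 7.61497 MeV per nucleon.

7.61 MeV/nucleon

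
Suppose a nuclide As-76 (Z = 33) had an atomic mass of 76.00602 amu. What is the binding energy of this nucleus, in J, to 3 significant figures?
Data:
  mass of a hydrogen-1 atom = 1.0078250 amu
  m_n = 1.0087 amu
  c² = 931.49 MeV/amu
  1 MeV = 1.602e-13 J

9.35e-11 J

Mass of separated nucleons = 33(1.0078250) + 43(1.0087) = 33.2582250 + 43.3741 = 76.6323250 amu
Δm = 76.6323250 − 76.00602 = 0.6263050 amu
E_B = 0.6263050 × 931.49 = 583.397 MeV
In joules: 583.397 MeV × 1.602e-13 J/MeV = 9.3460e-11 J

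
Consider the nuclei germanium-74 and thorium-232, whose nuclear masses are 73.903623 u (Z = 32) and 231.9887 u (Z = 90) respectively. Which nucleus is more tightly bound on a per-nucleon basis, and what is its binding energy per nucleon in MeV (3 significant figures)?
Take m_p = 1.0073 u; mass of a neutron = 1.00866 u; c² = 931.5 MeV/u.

germanium-74; 8.73 MeV/nucleon

germanium-74: Σm = 32(1.0073) + 42(1.00866) = 74.59732 u; Δm = 0.693697 u; E_B = 646.18 MeV; E_B/A = 8.732 MeV
thorium-232: Σm = 90(1.0073) + 142(1.00866) = 233.88672 u; Δm = 1.89802 u; E_B = 1768.0 MeV; E_B/A = 7.621 MeV
germanium-74 has the higher binding energy per nucleon, so it is the more tightly bound nucleus.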